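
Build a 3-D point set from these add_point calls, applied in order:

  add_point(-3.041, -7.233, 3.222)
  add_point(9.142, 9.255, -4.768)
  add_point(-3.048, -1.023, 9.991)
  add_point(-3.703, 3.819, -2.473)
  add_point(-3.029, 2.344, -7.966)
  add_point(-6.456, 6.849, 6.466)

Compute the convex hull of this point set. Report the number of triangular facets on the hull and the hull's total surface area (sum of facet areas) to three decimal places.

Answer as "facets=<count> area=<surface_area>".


facets=6 area=540.720

Points on the hull: [0, 1, 2, 4, 5] (5 of 6).

Per-facet area ½‖(b−a)×(c−a)‖:
  f1: (p4, p1, p5) → 109.8521
  f2: (p4, p0, p5) → 97.6140
  f3: (p4, p0, p1) → 104.6093
  f4: (p2, p1, p5) → 89.7902
  f5: (p2, p0, p5) → 40.7133
  f6: (p2, p0, p1) → 98.1408
Σ area = 540.720

Check V−E+F: 5 − 9 + 6 = 2.


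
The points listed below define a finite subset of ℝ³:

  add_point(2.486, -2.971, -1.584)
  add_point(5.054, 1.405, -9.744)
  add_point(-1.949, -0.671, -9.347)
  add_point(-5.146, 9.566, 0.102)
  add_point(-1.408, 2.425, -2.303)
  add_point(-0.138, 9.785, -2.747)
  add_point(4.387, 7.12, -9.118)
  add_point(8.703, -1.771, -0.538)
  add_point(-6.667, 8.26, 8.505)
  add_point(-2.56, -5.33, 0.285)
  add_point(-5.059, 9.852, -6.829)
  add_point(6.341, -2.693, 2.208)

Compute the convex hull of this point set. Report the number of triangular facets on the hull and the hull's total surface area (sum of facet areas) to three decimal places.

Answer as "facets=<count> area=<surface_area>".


Extreme-point indices: [1, 2, 3, 5, 6, 7, 8, 9, 10, 11] — 10 of 12 on the boundary.

Triangle areas on the boundary:
  f1: (p10, p9, p8) → 114.3824
  f2: (p2, p10, p9) → 59.2331
  f3: (p11, p7, p8) → 28.0885
  f4: (p11, p9, p8) → 77.3969
  f5: (p11, p9, p7) → 15.2090
  f6: (p5, p7, p8) → 96.0794
  f7: (p1, p9, p7) → 60.5583
  f8: (p1, p2, p9) → 38.1768
  f9: (p3, p10, p8) → 5.9280
  f10: (p3, p5, p8) → 19.1510
  f11: (p3, p5, p10) → 17.2494
  f12: (p6, p5, p7) → 53.7258
  f13: (p6, p1, p7) → 29.1685
  f14: (p6, p5, p10) → 26.3356
  f15: (p6, p2, p10) → 47.0036
  f16: (p6, p1, p2) → 20.8820
Σ area = 708.568

Euler: V−E+F = 10−24+16 = 2.

facets=16 area=708.568


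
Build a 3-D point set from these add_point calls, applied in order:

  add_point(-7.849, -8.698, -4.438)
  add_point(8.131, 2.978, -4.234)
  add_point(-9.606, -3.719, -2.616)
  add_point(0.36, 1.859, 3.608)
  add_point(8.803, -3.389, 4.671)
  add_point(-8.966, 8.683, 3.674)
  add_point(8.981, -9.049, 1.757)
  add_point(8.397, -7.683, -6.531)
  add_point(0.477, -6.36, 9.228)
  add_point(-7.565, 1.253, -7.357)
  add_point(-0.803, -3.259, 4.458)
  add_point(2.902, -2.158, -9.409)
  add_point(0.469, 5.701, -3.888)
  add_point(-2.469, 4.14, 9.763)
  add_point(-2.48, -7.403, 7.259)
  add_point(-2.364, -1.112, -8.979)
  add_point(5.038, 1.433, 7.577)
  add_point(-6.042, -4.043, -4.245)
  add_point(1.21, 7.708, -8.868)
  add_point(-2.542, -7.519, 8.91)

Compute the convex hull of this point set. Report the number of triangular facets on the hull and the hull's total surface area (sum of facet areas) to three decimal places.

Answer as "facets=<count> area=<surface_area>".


Extreme-point indices: [0, 1, 2, 4, 5, 6, 7, 8, 9, 11, 13, 15, 16, 18, 19] — 15 of 20 on the boundary.

Per-facet area ½‖(b−a)×(c−a)‖:
  f1: (p19, p5, p2) → 96.5898
  f2: (p0, p19, p2) → 38.8748
  f3: (p0, p19, p6) → 96.6832
  f4: (p9, p5, p2) → 47.0494
  f5: (p9, p0, p2) → 19.0089
  f6: (p7, p0, p6) → 68.9391
  f7: (p7, p0, p11) → 56.0304
  f8: (p7, p1, p6) → 45.8761
  f9: (p15, p0, p11) → 25.5730
  f10: (p15, p9, p0) → 29.5648
  f11: (p18, p15, p11) → 25.1819
  f12: (p18, p15, p9) → 28.2360
  f13: (p18, p7, p11) → 27.6556
  f14: (p18, p7, p1) → 47.9212
  f15: (p18, p9, p5) → 72.9232
  f16: (p8, p19, p6) → 15.9844
  f17: (p16, p18, p1) → 55.3271
  f18: (p13, p18, p5) → 80.8192
  f19: (p13, p16, p18) → 74.3606
  f20: (p13, p16, p8) → 37.0401
  f21: (p13, p19, p5) → 53.4304
  f22: (p13, p8, p19) → 17.6557
  f23: (p4, p1, p6) → 34.5492
  f24: (p4, p16, p1) → 36.9588
  f25: (p4, p8, p6) → 31.6530
  f26: (p4, p16, p8) → 30.0895
Σ area = 1193.975

Euler characteristic 15−39+26 = 2 ✓

facets=26 area=1193.975


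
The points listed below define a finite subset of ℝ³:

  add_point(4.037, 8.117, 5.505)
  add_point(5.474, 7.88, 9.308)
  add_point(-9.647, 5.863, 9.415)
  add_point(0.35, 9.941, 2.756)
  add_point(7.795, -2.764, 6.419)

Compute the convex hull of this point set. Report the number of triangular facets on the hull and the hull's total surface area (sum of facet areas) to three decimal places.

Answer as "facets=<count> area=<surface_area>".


Extreme-point indices: [0, 1, 2, 3, 4] — 5 of 5 on the boundary.

Triangle areas on the boundary:
  f1: (p3, p4, p2) → 96.2405
  f2: (p0, p3, p4) → 22.0946
  f3: (p1, p4, p2) → 85.6859
  f4: (p1, p0, p4) → 22.8053
  f5: (p1, p3, p2) → 54.3494
  f6: (p1, p0, p3) → 5.9998
Σ area = 287.176

Euler characteristic 5−9+6 = 2 ✓

facets=6 area=287.176


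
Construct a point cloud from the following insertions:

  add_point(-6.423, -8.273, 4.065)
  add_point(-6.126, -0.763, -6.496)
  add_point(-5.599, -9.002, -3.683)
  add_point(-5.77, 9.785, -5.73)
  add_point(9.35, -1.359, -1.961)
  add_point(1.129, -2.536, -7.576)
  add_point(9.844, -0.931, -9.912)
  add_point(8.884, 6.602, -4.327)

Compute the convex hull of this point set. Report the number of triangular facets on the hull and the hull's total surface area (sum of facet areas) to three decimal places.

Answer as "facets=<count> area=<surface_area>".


Hull vertices (8/8): indices [0, 1, 2, 3, 4, 5, 6, 7].

Area of each hull facet:
  f1: (p7, p3, p0) → 151.6820
  f2: (p7, p3, p6) → 69.3620
  f3: (p1, p3, p0) → 58.6094
  f4: (p1, p2, p0) → 33.2529
  f5: (p1, p3, p6) → 86.4089
  f6: (p4, p7, p0) → 69.2761
  f7: (p4, p7, p6) → 31.3061
  f8: (p4, p2, p0) → 65.9573
  f9: (p4, p2, p6) → 67.3061
  f10: (p5, p2, p6) → 24.9255
  f11: (p5, p1, p6) → 14.3657
  f12: (p5, p1, p2) → 31.9959
Σ area = 704.448

Euler characteristic 8−18+12 = 2 ✓

facets=12 area=704.448


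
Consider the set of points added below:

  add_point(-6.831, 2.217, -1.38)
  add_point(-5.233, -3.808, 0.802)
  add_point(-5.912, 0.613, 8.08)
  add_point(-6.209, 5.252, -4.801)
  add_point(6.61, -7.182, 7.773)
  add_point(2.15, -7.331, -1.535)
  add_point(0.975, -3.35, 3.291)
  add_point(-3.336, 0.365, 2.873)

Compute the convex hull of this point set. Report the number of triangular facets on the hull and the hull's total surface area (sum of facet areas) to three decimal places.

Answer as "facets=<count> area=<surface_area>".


Hull vertices (6/8): indices [0, 1, 2, 3, 4, 5].

Per-facet area ½‖(b−a)×(c−a)‖:
  f1: (p5, p3, p4) → 72.6669
  f2: (p2, p3, p0) → 12.6015
  f3: (p2, p3, p4) → 99.4060
  f4: (p1, p5, p4) → 43.5862
  f5: (p1, p2, p4) → 58.8233
  f6: (p1, p2, p0) → 27.5801
  f7: (p1, p3, p0) → 8.8907
  f8: (p1, p5, p3) → 43.6035
Σ area = 367.158

Check V−E+F: 6 − 12 + 8 = 2.

facets=8 area=367.158


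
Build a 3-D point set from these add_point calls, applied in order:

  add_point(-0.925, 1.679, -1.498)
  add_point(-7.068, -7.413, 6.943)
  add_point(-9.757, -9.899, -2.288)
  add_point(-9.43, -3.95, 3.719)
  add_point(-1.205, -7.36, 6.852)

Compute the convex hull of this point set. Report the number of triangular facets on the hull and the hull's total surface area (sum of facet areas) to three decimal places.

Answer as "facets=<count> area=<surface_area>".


facets=6 area=238.496

5 of the 5 inputs are extreme points: [0, 1, 2, 3, 4].

Facet areas (half cross-product norm):
  f1: (p3, p0, p2) → 48.3991
  f2: (p3, p1, p2) → 22.3697
  f3: (p3, p1, p0) → 29.1844
  f4: (p4, p0, p2) → 74.3563
  f5: (p4, p1, p2) → 28.1269
  f6: (p4, p1, p0) → 36.0601
Σ area = 238.496

Euler: V−E+F = 5−9+6 = 2.


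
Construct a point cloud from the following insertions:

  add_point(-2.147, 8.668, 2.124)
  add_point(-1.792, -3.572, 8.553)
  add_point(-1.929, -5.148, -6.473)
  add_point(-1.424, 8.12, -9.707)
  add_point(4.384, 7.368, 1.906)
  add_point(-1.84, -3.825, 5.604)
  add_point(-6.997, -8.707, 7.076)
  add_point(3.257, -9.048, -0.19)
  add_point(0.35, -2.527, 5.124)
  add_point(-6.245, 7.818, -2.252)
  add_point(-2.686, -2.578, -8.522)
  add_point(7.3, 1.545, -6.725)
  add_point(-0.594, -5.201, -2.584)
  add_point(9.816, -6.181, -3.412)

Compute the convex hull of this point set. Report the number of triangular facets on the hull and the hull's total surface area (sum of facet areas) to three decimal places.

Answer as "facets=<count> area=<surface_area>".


facets=18 area=884.089

Points on the hull: [0, 1, 2, 3, 4, 6, 7, 9, 10, 11, 13] (11 of 14).

Per-facet area ½‖(b−a)×(c−a)‖:
  f1: (p1, p0, p6) → 44.6927
  f2: (p9, p0, p6) → 56.2633
  f3: (p9, p3, p0) → 26.1451
  f4: (p9, p10, p6) → 106.6366
  f5: (p9, p10, p3) → 47.2709
  f6: (p11, p10, p13) → 48.0497
  f7: (p11, p10, p3) → 52.6977
  f8: (p7, p1, p6) → 42.1977
  f9: (p7, p1, p13) → 38.8938
  f10: (p4, p1, p13) → 103.0345
  f11: (p4, p1, p0) → 45.2984
  f12: (p4, p11, p13) → 45.9298
  f13: (p4, p3, p0) → 39.3253
  f14: (p4, p11, p3) → 58.1974
  f15: (p2, p10, p13) → 18.5106
  f16: (p2, p7, p13) → 35.4274
  f17: (p2, p10, p6) → 18.9140
  f18: (p2, p7, p6) → 56.6036
Σ area = 884.089

Euler characteristic 11−27+18 = 2 ✓


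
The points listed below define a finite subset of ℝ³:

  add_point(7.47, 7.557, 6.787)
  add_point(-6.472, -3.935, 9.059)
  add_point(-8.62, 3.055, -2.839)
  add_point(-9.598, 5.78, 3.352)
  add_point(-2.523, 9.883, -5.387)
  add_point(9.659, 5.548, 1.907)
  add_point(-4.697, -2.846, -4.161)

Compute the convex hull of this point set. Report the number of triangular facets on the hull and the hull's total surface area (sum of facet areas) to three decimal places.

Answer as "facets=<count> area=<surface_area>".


facets=10 area=648.573

Extreme-point indices: [0, 1, 2, 3, 4, 5, 6] — 7 of 7 on the boundary.

Area of each hull facet:
  f1: (p6, p1, p5) → 116.2411
  f2: (p6, p4, p5) → 94.4277
  f3: (p0, p1, p3) → 98.4540
  f4: (p0, p1, p5) → 51.1895
  f5: (p0, p4, p3) → 92.5571
  f6: (p0, p4, p5) → 42.4092
  f7: (p2, p4, p3) → 32.4329
  f8: (p2, p6, p4) → 33.6234
  f9: (p2, p1, p3) → 39.8521
  f10: (p2, p6, p1) → 47.3859
Σ area = 648.573

Euler: V−E+F = 7−15+10 = 2.


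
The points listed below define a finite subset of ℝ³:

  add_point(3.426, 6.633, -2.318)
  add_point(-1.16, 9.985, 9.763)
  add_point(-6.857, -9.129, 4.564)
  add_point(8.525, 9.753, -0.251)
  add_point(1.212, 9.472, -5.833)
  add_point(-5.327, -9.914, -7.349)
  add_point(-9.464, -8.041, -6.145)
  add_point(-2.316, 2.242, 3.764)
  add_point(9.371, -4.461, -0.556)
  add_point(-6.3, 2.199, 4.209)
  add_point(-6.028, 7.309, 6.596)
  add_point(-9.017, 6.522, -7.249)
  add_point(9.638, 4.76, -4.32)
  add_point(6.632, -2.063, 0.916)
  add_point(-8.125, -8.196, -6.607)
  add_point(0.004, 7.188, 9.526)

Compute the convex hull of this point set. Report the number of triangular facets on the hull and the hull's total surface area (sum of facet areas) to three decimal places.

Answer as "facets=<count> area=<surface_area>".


Hull vertices (12/16): indices [1, 2, 3, 4, 5, 6, 8, 10, 11, 12, 14, 15].

Per-facet area ½‖(b−a)×(c−a)‖:
  f1: (p2, p5, p6) → 26.0167
  f2: (p4, p11, p1) → 84.7550
  f3: (p4, p5, p12) → 98.7878
  f4: (p4, p11, p5) → 90.2931
  f5: (p14, p5, p6) → 1.0043
  f6: (p14, p11, p6) → 10.3943
  f7: (p14, p11, p5) → 20.7522
  f8: (p10, p11, p1) → 33.7919
  f9: (p10, p2, p1) → 45.4958
  f10: (p10, p11, p6) → 103.6315
  f11: (p10, p2, p6) → 91.7862
  f12: (p8, p5, p12) → 83.8998
  f13: (p8, p2, p5) → 97.9255
  f14: (p3, p4, p12) → 29.0015
  f15: (p3, p4, p1) → 63.6899
  f16: (p3, p8, p12) → 28.7896
  f17: (p15, p2, p1) → 20.0809
  f18: (p15, p8, p2) → 140.4822
  f19: (p15, p3, p1) → 19.9268
  f20: (p15, p3, p8) → 93.2239
Σ area = 1183.729

Euler: V−E+F = 12−30+20 = 2.

facets=20 area=1183.729


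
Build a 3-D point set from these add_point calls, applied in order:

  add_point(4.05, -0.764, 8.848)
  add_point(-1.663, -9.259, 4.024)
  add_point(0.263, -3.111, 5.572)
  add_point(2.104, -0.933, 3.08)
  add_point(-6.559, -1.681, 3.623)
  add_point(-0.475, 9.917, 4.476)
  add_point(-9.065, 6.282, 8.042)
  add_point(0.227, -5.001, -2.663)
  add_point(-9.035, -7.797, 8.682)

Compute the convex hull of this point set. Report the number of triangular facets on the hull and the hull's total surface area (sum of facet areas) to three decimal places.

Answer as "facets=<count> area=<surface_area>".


Points on the hull: [0, 1, 3, 4, 5, 6, 7, 8] (8 of 9).

Triangle areas on the boundary:
  f1: (p7, p1, p0) → 45.5250
  f2: (p5, p0, p6) → 61.4050
  f3: (p5, p7, p6) → 81.8628
  f4: (p8, p0, p6) → 92.3756
  f5: (p8, p1, p0) → 49.9017
  f6: (p8, p7, p1) → 30.3434
  f7: (p3, p7, p0) → 11.8726
  f8: (p3, p5, p0) → 34.1358
  f9: (p3, p5, p7) → 33.4038
  f10: (p4, p7, p6) → 29.7688
  f11: (p4, p8, p6) → 37.9535
  f12: (p4, p8, p7) → 38.3281
Σ area = 546.876

Euler: V−E+F = 8−18+12 = 2.

facets=12 area=546.876


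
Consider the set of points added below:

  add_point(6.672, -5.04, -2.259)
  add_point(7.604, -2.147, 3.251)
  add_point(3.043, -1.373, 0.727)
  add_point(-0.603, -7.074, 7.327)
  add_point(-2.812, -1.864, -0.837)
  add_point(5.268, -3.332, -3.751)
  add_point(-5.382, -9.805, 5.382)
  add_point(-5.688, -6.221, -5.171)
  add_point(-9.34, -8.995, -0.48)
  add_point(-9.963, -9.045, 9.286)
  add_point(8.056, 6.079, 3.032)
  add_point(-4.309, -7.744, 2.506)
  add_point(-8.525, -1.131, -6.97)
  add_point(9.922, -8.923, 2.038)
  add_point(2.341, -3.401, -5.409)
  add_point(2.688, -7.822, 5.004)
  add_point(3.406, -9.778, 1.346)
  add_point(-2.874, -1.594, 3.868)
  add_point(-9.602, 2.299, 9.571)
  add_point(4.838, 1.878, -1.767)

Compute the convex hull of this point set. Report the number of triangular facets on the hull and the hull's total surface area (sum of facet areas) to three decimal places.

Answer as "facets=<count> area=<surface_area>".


facets=26 area=964.716

15 of the 20 inputs are extreme points: [0, 1, 3, 5, 6, 7, 8, 9, 10, 12, 13, 14, 16, 18, 19].

Facet areas (half cross-product norm):
  f1: (p3, p13, p9) → 24.8981
  f2: (p6, p13, p9) → 23.7448
  f3: (p6, p8, p9) → 21.4959
  f4: (p18, p3, p9) → 53.9771
  f5: (p18, p3, p10) → 106.1222
  f6: (p18, p12, p10) → 152.1859
  f7: (p18, p8, p9) → 55.5428
  f8: (p18, p8, p12) → 76.4465
  f9: (p1, p10, p13) → 12.4614
  f10: (p1, p3, p13) → 37.4904
  f11: (p1, p3, p10) → 36.4520
  f12: (p19, p12, p10) → 33.3860
  f13: (p19, p14, p12) → 37.1418
  f14: (p19, p5, p10) → 13.1731
  f15: (p19, p5, p14) → 9.3306
  f16: (p16, p6, p13) → 16.6908
  f17: (p16, p6, p8) → 33.9733
  f18: (p7, p8, p12) → 19.0520
  f19: (p7, p14, p12) → 25.6495
  f20: (p7, p16, p8) → 38.3386
  f21: (p7, p14, p13) → 46.0979
  f22: (p7, p16, p13) → 24.1402
  f23: (p0, p10, p13) → 40.3663
  f24: (p0, p5, p10) → 15.8791
  f25: (p0, p14, p13) → 7.5673
  f26: (p0, p5, p14) → 3.1122
Σ area = 964.716

Euler characteristic 15−39+26 = 2 ✓


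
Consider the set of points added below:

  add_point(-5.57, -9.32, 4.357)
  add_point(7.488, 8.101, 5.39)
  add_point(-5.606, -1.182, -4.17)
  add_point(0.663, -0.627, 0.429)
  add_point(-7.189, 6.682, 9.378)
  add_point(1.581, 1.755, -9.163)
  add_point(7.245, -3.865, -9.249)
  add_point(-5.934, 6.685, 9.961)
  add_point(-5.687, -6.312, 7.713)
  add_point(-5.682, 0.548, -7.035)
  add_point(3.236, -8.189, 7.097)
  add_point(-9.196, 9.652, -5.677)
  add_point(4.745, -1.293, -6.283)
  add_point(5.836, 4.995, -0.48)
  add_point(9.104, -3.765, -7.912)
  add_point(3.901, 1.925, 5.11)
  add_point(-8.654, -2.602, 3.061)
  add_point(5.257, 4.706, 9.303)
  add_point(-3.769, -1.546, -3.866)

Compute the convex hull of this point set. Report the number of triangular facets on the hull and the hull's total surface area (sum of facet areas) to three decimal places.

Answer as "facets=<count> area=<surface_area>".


Hull vertices (14/19): indices [0, 1, 4, 5, 6, 7, 8, 9, 10, 11, 13, 14, 16, 17].

Triangle areas on the boundary:
  f1: (p1, p7, p11) → 114.6576
  f2: (p16, p9, p11) → 54.0717
  f3: (p16, p9, p0) → 39.2689
  f4: (p13, p1, p14) → 24.4900
  f5: (p5, p9, p11) → 36.7365
  f6: (p5, p13, p14) → 46.3491
  f7: (p5, p1, p11) → 115.4637
  f8: (p5, p13, p1) → 7.7152
  f9: (p6, p9, p0) → 103.8122
  f10: (p6, p5, p14) → 7.7044
  f11: (p6, p5, p9) → 25.2343
  f12: (p8, p16, p0) → 14.8464
  f13: (p4, p8, p7) → 9.1130
  f14: (p4, p8, p16) → 37.6461
  f15: (p4, p7, p11) → 9.0999
  f16: (p4, p16, p11) → 80.2319
  f17: (p10, p1, p14) → 127.4092
  f18: (p10, p8, p0) → 20.1300
  f19: (p10, p6, p14) → 18.6493
  f20: (p10, p6, p0) → 80.6968
  f21: (p17, p1, p7) → 30.3695
  f22: (p17, p10, p1) → 31.6325
  f23: (p17, p8, p7) → 73.5785
  f24: (p17, p10, p8) → 60.3720
Σ area = 1169.279

Check V−E+F: 14 − 36 + 24 = 2.

facets=24 area=1169.279


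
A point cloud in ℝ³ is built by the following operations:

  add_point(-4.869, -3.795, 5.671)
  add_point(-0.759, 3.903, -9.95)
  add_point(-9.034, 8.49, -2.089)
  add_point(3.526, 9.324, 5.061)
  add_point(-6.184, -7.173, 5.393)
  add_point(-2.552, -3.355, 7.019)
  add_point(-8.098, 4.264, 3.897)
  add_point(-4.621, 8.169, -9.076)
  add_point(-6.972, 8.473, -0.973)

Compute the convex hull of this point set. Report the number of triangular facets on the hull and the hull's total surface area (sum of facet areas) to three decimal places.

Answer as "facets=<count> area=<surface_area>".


Points on the hull: [1, 2, 3, 4, 5, 6, 7] (7 of 9).

Per-facet area ½‖(b−a)×(c−a)‖:
  f1: (p6, p3, p2) → 46.9882
  f2: (p6, p4, p2) → 31.5014
  f3: (p7, p3, p2) → 59.8054
  f4: (p7, p1, p3) → 47.0725
  f5: (p7, p4, p2) → 70.6430
  f6: (p7, p1, p4) → 56.9254
  f7: (p5, p6, p3) → 61.4413
  f8: (p5, p6, p4) → 27.3052
  f9: (p5, p1, p3) → 112.6488
  f10: (p5, p1, p4) → 51.0222
Σ area = 565.353

Euler characteristic 7−15+10 = 2 ✓

facets=10 area=565.353


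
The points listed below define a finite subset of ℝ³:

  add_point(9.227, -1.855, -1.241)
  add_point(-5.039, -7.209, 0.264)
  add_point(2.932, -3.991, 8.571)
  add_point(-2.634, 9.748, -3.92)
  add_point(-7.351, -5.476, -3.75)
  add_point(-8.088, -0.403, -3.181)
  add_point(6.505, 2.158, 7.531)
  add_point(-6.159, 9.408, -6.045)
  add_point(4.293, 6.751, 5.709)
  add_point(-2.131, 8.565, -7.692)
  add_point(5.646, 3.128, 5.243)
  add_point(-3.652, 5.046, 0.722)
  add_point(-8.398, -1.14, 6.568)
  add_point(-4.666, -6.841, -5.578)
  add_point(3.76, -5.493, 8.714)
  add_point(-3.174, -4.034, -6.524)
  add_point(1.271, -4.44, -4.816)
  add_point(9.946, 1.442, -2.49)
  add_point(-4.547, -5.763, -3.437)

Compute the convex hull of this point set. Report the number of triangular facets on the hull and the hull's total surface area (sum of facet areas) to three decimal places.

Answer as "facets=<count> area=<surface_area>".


facets=28 area=899.105

Extreme-point indices: [0, 1, 2, 3, 4, 5, 6, 7, 8, 9, 12, 13, 14, 15, 16, 17] — 16 of 19 on the boundary.

Facet areas (half cross-product norm):
  f1: (p8, p3, p17) → 67.9968
  f2: (p14, p1, p12) → 55.1570
  f3: (p7, p5, p12) → 47.6256
  f4: (p7, p8, p12) → 108.0476
  f5: (p7, p8, p3) → 12.5438
  f6: (p4, p1, p12) → 22.9115
  f7: (p4, p5, p12) → 25.2052
  f8: (p4, p7, p5) → 13.1820
  f9: (p2, p14, p12) → 7.4430
  f10: (p6, p8, p17) → 28.5090
  f11: (p6, p0, p17) → 18.0319
  f12: (p6, p0, p14) → 40.6606
  f13: (p6, p2, p14) → 5.2849
  f14: (p6, p8, p12) → 40.2251
  f15: (p6, p2, p12) → 41.3006
  f16: (p9, p3, p17) → 29.6879
  f17: (p9, p7, p3) → 7.5286
  f18: (p13, p4, p1) → 8.6910
  f19: (p13, p14, p1) → 28.0873
  f20: (p13, p0, p14) → 88.1335
  f21: (p13, p4, p7) → 25.8176
  f22: (p16, p0, p17) → 15.6198
  f23: (p16, p13, p0) → 8.4814
  f24: (p15, p9, p17) → 85.3285
  f25: (p15, p16, p17) → 15.9766
  f26: (p15, p16, p13) → 7.6847
  f27: (p15, p9, p7) → 28.0481
  f28: (p15, p13, p7) → 15.8955
Σ area = 899.105

Euler: V−E+F = 16−42+28 = 2.


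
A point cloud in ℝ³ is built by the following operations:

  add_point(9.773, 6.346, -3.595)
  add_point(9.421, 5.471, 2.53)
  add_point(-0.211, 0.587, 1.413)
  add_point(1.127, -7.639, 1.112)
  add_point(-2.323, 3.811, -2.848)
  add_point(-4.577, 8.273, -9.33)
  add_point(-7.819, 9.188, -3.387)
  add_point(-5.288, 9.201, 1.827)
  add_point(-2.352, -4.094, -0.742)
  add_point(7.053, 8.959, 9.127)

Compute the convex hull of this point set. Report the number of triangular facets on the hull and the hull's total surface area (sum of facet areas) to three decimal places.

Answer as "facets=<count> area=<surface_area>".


facets=12 area=700.792

8 of the 10 inputs are extreme points: [0, 1, 3, 5, 6, 7, 8, 9].

Triangle areas on the boundary:
  f1: (p5, p3, p0) → 128.4704
  f2: (p5, p9, p6) → 65.1133
  f3: (p5, p9, p0) → 102.3084
  f4: (p7, p9, p6) → 22.9481
  f5: (p7, p9, p3) → 123.2877
  f6: (p1, p3, p0) → 48.1855
  f7: (p1, p9, p0) → 14.9639
  f8: (p1, p9, p3) → 58.3487
  f9: (p8, p5, p6) → 49.3797
  f10: (p8, p5, p3) → 22.1037
  f11: (p8, p7, p6) → 40.0350
  f12: (p8, p7, p3) → 25.6474
Σ area = 700.792

Check V−E+F: 8 − 18 + 12 = 2.


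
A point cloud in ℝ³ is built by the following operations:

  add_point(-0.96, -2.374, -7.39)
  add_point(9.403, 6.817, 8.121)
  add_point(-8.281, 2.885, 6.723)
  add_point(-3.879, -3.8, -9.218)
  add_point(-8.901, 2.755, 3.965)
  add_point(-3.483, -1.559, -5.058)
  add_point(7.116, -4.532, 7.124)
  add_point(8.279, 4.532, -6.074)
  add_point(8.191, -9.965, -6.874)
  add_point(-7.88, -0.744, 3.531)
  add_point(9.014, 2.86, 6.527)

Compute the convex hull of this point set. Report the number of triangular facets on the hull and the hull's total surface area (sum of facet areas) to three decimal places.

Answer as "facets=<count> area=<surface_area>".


facets=14 area=918.135

Hull vertices (9/11): indices [1, 2, 3, 4, 6, 7, 8, 9, 10].

Per-facet area ½‖(b−a)×(c−a)‖:
  f1: (p7, p1, p4) → 131.1597
  f2: (p7, p3, p4) → 115.9030
  f3: (p7, p8, p1) → 102.2956
  f4: (p7, p3, p8) → 90.0156
  f5: (p2, p1, p4) → 24.5391
  f6: (p2, p6, p1) → 96.3083
  f7: (p10, p8, p1) → 16.4315
  f8: (p10, p6, p1) → 7.6187
  f9: (p10, p6, p8) → 55.6642
  f10: (p9, p6, p8) → 119.3253
  f11: (p9, p2, p6) → 38.2798
  f12: (p9, p3, p8) → 92.4090
  f13: (p9, p3, p4) → 23.0162
  f14: (p9, p2, p4) → 5.1686
Σ area = 918.135

Euler characteristic 9−21+14 = 2 ✓


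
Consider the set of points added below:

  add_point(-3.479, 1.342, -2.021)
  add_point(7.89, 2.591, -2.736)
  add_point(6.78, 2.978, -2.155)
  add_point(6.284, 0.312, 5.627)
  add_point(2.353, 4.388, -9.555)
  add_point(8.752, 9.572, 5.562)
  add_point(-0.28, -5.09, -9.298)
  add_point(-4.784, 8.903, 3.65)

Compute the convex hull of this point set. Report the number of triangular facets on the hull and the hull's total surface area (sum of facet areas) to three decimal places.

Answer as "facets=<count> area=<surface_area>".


Points on the hull: [0, 1, 3, 4, 5, 6, 7] (7 of 8).

Triangle areas on the boundary:
  f1: (p4, p5, p7) → 101.6796
  f2: (p3, p5, p7) → 62.5423
  f3: (p0, p3, p7) → 58.2585
  f4: (p0, p3, p6) → 63.0004
  f5: (p0, p4, p7) → 45.7228
  f6: (p0, p4, p6) → 43.4660
  f7: (p1, p4, p6) → 44.0631
  f8: (p1, p3, p6) → 55.9694
  f9: (p1, p4, p5) → 42.2192
  f10: (p1, p3, p5) → 40.2538
Σ area = 557.175

Check V−E+F: 7 − 15 + 10 = 2.

facets=10 area=557.175


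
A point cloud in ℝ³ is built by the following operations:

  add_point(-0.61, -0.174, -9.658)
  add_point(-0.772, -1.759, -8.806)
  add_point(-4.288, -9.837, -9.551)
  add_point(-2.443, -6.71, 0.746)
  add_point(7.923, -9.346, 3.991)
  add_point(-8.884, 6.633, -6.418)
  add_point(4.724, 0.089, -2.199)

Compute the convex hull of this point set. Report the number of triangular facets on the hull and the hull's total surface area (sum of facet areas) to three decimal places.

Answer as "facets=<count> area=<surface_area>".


facets=8 area=516.958

Points on the hull: [0, 2, 3, 4, 5, 6] (6 of 7).

Per-facet area ½‖(b−a)×(c−a)‖:
  f1: (p0, p2, p5) → 55.1599
  f2: (p0, p2, p4) → 91.1725
  f3: (p6, p4, p5) → 64.3259
  f4: (p6, p0, p5) → 50.5319
  f5: (p6, p0, p4) → 44.4029
  f6: (p3, p4, p5) → 67.3900
  f7: (p3, p2, p5) → 87.1176
  f8: (p3, p2, p4) → 56.8575
Σ area = 516.958

Euler: V−E+F = 6−12+8 = 2.


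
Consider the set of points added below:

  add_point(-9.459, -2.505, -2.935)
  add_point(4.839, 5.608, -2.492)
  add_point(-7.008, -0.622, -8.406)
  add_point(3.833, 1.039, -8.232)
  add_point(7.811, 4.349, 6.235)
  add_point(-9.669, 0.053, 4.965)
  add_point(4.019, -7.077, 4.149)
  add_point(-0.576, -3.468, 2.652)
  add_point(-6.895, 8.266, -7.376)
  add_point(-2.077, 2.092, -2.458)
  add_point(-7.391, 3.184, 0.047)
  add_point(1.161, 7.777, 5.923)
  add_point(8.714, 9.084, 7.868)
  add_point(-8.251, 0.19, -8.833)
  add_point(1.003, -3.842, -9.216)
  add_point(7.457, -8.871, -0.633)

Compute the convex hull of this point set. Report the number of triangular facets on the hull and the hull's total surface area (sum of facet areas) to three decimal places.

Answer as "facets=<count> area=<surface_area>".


facets=20 area=986.078

Hull vertices (12/16): indices [0, 1, 2, 3, 5, 6, 8, 11, 12, 13, 14, 15].

Facet areas (half cross-product norm):
  f1: (p6, p12, p5) → 130.4217
  f2: (p6, p15, p12) → 50.7973
  f3: (p11, p12, p5) → 24.1513
  f4: (p11, p8, p5) → 91.9072
  f5: (p11, p8, p12) → 43.9481
  f6: (p13, p8, p14) → 40.7317
  f7: (p3, p8, p14) → 37.0108
  f8: (p3, p15, p12) → 117.4350
  f9: (p3, p14, p15) → 33.9397
  f10: (p0, p14, p15) → 72.0689
  f11: (p0, p6, p5) → 62.6927
  f12: (p0, p6, p15) → 47.8368
  f13: (p0, p8, p5) → 49.3811
  f14: (p0, p13, p8) → 26.4138
  f15: (p1, p8, p12) → 61.4940
  f16: (p1, p3, p12) → 16.5181
  f17: (p1, p3, p8) → 46.0396
  f18: (p2, p13, p14) → 2.7385
  f19: (p2, p0, p14) → 25.7156
  f20: (p2, p0, p13) → 4.8366
Σ area = 986.078

Euler characteristic 12−30+20 = 2 ✓


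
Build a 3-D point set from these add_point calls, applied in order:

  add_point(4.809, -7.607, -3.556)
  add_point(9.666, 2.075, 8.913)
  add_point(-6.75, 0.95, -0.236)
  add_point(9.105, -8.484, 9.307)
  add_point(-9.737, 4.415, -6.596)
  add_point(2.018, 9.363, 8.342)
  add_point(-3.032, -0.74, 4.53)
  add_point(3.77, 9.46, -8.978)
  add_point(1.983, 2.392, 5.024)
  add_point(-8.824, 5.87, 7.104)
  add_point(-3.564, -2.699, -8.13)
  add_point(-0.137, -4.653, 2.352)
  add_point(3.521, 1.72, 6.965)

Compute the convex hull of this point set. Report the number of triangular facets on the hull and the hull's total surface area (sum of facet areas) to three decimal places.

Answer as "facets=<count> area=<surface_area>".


facets=16 area=1113.320

Extreme-point indices: [0, 1, 2, 3, 4, 5, 7, 9, 10, 11] — 10 of 13 on the boundary.

Facet areas (half cross-product norm):
  f1: (p9, p7, p4) → 100.6804
  f2: (p0, p3, p1) → 71.6508
  f3: (p0, p7, p1) → 140.7176
  f4: (p5, p3, p1) → 42.4840
  f5: (p5, p9, p3) → 109.8696
  f6: (p5, p7, p1) → 92.0797
  f7: (p5, p9, p7) → 99.7274
  f8: (p10, p7, p4) → 64.8718
  f9: (p10, p0, p7) → 76.3038
  f10: (p2, p9, p4) → 33.5675
  f11: (p2, p10, p4) → 33.4609
  f12: (p11, p0, p3) → 49.6371
  f13: (p11, p10, p0) → 41.8456
  f14: (p11, p2, p10) → 40.5411
  f15: (p11, p9, p3) → 76.3728
  f16: (p11, p2, p9) → 39.5101
Σ area = 1113.320

Check V−E+F: 10 − 24 + 16 = 2.


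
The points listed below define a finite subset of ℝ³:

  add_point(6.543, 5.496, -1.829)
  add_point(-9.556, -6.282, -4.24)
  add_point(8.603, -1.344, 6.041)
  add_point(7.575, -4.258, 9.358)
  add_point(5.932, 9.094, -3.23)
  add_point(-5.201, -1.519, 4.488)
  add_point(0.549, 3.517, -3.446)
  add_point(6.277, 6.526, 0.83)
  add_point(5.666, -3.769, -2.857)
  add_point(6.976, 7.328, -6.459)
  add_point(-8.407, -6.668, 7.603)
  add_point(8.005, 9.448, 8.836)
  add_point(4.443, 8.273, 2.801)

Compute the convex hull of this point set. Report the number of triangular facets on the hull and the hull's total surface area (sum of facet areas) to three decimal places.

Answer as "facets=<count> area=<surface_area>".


facets=16 area=894.770

10 of the 13 inputs are extreme points: [1, 2, 3, 4, 5, 8, 9, 10, 11, 12].

Facet areas (half cross-product norm):
  f1: (p9, p11, p2) → 80.0353
  f2: (p8, p9, p1) → 88.3681
  f3: (p8, p9, p2) → 56.8127
  f4: (p4, p9, p1) → 41.1786
  f5: (p4, p9, p11) → 14.0980
  f6: (p3, p11, p2) → 22.8935
  f7: (p3, p10, p11) → 109.8330
  f8: (p3, p8, p2) → 19.6705
  f9: (p3, p10, p1) → 94.8674
  f10: (p3, p8, p1) → 93.1822
  f11: (p12, p4, p1) → 66.8314
  f12: (p12, p4, p11) → 16.3913
  f13: (p5, p10, p11) → 42.7481
  f14: (p5, p12, p11) → 45.8472
  f15: (p5, p10, p1) → 36.5743
  f16: (p5, p12, p1) → 65.4387
Σ area = 894.770

Check V−E+F: 10 − 24 + 16 = 2.


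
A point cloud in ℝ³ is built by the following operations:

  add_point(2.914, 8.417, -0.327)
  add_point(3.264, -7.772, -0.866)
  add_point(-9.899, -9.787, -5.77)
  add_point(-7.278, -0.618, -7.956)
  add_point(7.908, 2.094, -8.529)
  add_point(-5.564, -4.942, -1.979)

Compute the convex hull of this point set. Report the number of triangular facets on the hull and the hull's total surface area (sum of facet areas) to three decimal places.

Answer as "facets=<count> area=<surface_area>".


Hull vertices (6/6): indices [0, 1, 2, 3, 4, 5].

Triangle areas on the boundary:
  f1: (p1, p4, p2) → 92.0369
  f2: (p1, p0, p4) → 75.6986
  f3: (p3, p4, p2) → 67.9411
  f4: (p3, p0, p4) → 82.8900
  f5: (p5, p1, p2) → 32.0532
  f6: (p5, p1, p0) → 71.6789
  f7: (p5, p3, p2) → 28.1300
  f8: (p5, p3, p0) → 57.8857
Σ area = 508.314

Euler characteristic 6−12+8 = 2 ✓

facets=8 area=508.314


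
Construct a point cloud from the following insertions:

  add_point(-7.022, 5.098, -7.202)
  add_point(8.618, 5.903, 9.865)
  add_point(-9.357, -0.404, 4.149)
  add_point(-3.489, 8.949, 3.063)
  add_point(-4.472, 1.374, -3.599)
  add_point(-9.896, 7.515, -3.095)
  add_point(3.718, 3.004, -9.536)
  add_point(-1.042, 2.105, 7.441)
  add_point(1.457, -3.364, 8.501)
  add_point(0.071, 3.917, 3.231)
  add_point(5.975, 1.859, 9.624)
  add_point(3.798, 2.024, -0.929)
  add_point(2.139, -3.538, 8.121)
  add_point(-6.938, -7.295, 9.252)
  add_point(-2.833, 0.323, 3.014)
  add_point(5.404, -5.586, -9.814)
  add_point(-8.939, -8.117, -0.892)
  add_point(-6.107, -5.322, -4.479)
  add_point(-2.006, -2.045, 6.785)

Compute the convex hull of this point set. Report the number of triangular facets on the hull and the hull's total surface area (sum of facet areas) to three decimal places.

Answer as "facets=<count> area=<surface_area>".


Extreme-point indices: [0, 1, 2, 3, 5, 6, 7, 8, 10, 12, 13, 15, 16, 17] — 14 of 19 on the boundary.

Per-facet area ½‖(b−a)×(c−a)‖:
  f1: (p13, p15, p16) → 83.3928
  f2: (p6, p15, p1) → 87.8546
  f3: (p17, p15, p16) → 22.4763
  f4: (p3, p6, p5) → 67.7115
  f5: (p3, p6, p1) → 111.0628
  f6: (p2, p16, p5) → 47.9843
  f7: (p2, p13, p16) → 38.5505
  f8: (p2, p3, p5) → 44.7476
  f9: (p2, p3, p13) → 40.7960
  f10: (p12, p13, p15) → 88.2097
  f11: (p0, p6, p15) → 45.4208
  f12: (p0, p17, p15) → 68.5783
  f13: (p0, p6, p5) → 21.2440
  f14: (p0, p16, p5) → 41.0943
  f15: (p0, p17, p16) → 22.5563
  f16: (p7, p13, p1) → 40.5289
  f17: (p7, p3, p1) → 45.0323
  f18: (p7, p3, p13) → 37.9325
  f19: (p10, p15, p1) → 46.9764
  f20: (p10, p12, p15) → 60.9601
  f21: (p10, p13, p1) → 14.0578
  f22: (p8, p12, p13) → 2.5963
  f23: (p8, p10, p13) → 15.1195
  f24: (p8, p10, p12) → 2.6586
Σ area = 1097.542

Euler characteristic 14−36+24 = 2 ✓

facets=24 area=1097.542


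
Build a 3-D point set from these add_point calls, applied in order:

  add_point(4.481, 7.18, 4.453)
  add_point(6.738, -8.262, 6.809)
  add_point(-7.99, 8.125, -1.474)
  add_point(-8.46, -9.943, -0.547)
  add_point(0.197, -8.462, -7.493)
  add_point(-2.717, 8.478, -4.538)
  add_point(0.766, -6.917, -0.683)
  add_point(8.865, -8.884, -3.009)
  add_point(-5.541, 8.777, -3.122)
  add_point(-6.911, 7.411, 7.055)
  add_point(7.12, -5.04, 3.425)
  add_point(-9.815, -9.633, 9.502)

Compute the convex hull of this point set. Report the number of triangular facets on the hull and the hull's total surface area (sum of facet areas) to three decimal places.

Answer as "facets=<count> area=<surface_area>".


facets=18 area=1123.303

Points on the hull: [0, 1, 2, 3, 4, 5, 7, 8, 9, 10, 11] (11 of 12).

Area of each hull facet:
  f1: (p3, p7, p11) → 85.6393
  f2: (p3, p4, p7) → 50.2291
  f3: (p1, p7, p11) → 79.0357
  f4: (p9, p0, p8) → 56.8207
  f5: (p9, p1, p11) → 141.6374
  f6: (p9, p1, p0) → 91.5035
  f7: (p5, p0, p7) → 105.4885
  f8: (p5, p0, p8) → 17.9508
  f9: (p5, p4, p7) → 84.6435
  f10: (p5, p4, p8) → 26.2559
  f11: (p2, p4, p8) → 27.7984
  f12: (p2, p3, p4) → 99.5974
  f13: (p2, p3, p11) → 91.7728
  f14: (p2, p9, p11) → 73.8191
  f15: (p2, p9, p8) → 11.6079
  f16: (p10, p0, p7) → 38.5080
  f17: (p10, p1, p7) → 17.3237
  f18: (p10, p1, p0) → 23.6712
Σ area = 1123.303

Euler characteristic 11−27+18 = 2 ✓


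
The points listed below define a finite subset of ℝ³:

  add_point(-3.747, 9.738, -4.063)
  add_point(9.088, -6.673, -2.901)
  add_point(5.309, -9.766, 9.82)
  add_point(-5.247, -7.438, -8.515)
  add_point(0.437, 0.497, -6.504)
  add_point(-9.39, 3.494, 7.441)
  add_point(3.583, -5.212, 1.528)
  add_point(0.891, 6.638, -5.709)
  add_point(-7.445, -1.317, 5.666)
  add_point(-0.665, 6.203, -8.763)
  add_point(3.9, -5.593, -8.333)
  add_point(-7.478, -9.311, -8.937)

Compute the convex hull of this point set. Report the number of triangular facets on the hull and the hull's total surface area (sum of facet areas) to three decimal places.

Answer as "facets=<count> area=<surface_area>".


Extreme-point indices: [0, 1, 2, 5, 7, 8, 9, 10, 11] — 9 of 12 on the boundary.

Per-facet area ½‖(b−a)×(c−a)‖:
  f1: (p0, p11, p5) → 136.3227
  f2: (p2, p11, p1) → 121.4235
  f3: (p2, p0, p5) → 141.4481
  f4: (p9, p0, p11) → 53.5180
  f5: (p8, p11, p5) → 32.4042
  f6: (p8, p2, p5) → 32.3484
  f7: (p8, p2, p11) → 131.9170
  f8: (p7, p2, p1) → 105.7461
  f9: (p7, p2, p0) → 62.9006
  f10: (p7, p9, p1) → 26.3144
  f11: (p7, p9, p0) → 10.0391
  f12: (p10, p11, p1) → 34.9076
  f13: (p10, p9, p1) → 43.9365
  f14: (p10, p9, p11) → 75.7270
Σ area = 1008.953

Euler characteristic 9−21+14 = 2 ✓

facets=14 area=1008.953


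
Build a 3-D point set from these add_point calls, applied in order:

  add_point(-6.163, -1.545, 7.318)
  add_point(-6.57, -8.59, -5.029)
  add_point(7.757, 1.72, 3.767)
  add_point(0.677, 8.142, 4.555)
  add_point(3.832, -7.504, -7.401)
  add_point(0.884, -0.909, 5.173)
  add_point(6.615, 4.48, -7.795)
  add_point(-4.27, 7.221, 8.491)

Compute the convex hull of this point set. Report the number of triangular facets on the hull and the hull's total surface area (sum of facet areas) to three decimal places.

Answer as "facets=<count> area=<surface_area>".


Hull vertices (8/8): indices [0, 1, 2, 3, 4, 5, 6, 7].

Per-facet area ½‖(b−a)×(c−a)‖:
  f1: (p6, p7, p1) → 169.1954
  f2: (p4, p6, p1) → 62.4205
  f3: (p4, p6, p2) → 71.4484
  f4: (p0, p7, p1) → 51.5112
  f5: (p0, p7, p2) → 61.5889
  f6: (p0, p4, p1) → 75.7577
  f7: (p3, p7, p2) → 26.0614
  f8: (p3, p6, p2) → 56.6546
  f9: (p3, p6, p7) → 25.7115
  f10: (p5, p4, p2) → 53.3348
  f11: (p5, p0, p2) → 7.8464
  f12: (p5, p0, p4) → 48.9871
Σ area = 710.518

Euler: V−E+F = 8−18+12 = 2.

facets=12 area=710.518


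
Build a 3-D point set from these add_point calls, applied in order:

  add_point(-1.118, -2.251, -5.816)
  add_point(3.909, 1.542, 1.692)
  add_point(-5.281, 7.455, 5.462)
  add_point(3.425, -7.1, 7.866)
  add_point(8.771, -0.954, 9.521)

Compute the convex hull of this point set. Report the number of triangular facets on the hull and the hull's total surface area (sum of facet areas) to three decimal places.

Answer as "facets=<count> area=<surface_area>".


facets=6 area=378.500

5 of the 5 inputs are extreme points: [0, 1, 2, 3, 4].

Area of each hull facet:
  f1: (p3, p4, p2) → 68.4785
  f2: (p0, p3, p2) → 108.8899
  f3: (p0, p3, p4) → 62.6318
  f4: (p1, p4, p2) → 53.1195
  f5: (p1, p0, p2) → 56.5947
  f6: (p1, p0, p4) → 28.7856
Σ area = 378.500

Check V−E+F: 5 − 9 + 6 = 2.


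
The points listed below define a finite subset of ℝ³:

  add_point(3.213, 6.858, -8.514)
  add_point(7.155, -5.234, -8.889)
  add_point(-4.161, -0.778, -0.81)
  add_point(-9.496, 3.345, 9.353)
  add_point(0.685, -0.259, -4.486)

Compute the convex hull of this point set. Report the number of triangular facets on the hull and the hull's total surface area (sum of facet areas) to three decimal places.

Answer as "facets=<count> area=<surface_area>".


Hull vertices (4/5): indices [0, 1, 2, 3].

Triangle areas on the boundary:
  f1: (p0, p1, p3) → 141.0890
  f2: (p2, p1, p3) → 38.2005
  f3: (p2, p0, p3) → 67.3938
  f4: (p2, p0, p1) → 77.7924
Σ area = 324.476

Euler: V−E+F = 4−6+4 = 2.

facets=4 area=324.476


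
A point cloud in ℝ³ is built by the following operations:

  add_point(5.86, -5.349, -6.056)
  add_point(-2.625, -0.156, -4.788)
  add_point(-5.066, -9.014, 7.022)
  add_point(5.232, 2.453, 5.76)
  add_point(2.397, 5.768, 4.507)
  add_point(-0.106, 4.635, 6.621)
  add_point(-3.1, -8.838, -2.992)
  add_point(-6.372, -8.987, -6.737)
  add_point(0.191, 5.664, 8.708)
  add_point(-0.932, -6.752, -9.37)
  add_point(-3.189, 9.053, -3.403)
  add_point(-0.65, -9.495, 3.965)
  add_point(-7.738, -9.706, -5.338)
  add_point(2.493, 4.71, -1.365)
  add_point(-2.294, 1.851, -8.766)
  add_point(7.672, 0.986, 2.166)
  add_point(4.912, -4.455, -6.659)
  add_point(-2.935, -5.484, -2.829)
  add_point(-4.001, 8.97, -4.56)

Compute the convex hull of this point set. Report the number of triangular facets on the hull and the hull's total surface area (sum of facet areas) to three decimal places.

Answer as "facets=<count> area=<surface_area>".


Hull vertices (16/19): indices [0, 2, 3, 4, 6, 7, 8, 9, 10, 11, 12, 13, 14, 15, 16, 18].

Area of each hull facet:
  f1: (p4, p8, p10) → 21.8165
  f2: (p3, p2, p8) → 50.6624
  f3: (p3, p4, p15) → 9.7472
  f4: (p3, p4, p8) → 10.7649
  f5: (p13, p16, p15) → 37.0269
  f6: (p13, p4, p15) → 20.1700
  f7: (p13, p4, p10) → 21.9236
  f8: (p0, p16, p15) → 7.5472
  f9: (p11, p3, p15) → 30.4280
  f10: (p11, p3, p2) → 35.4732
  f11: (p11, p0, p15) → 62.8416
  f12: (p11, p2, p12) → 31.5083
  f13: (p9, p14, p16) → 29.0919
  f14: (p9, p0, p16) → 4.1895
  f15: (p18, p13, p10) → 4.0976
  f16: (p18, p14, p12) → 47.5441
  f17: (p18, p14, p16) → 33.6036
  f18: (p18, p13, p16) → 41.4783
  f19: (p18, p2, p12) → 119.6048
  f20: (p18, p8, p10) → 4.1398
  f21: (p18, p2, p8) → 112.1211
  f22: (p7, p14, p12) → 9.1836
  f23: (p7, p9, p14) → 27.6615
  f24: (p6, p11, p0) → 37.3554
  f25: (p6, p9, p0) → 27.0465
  f26: (p6, p11, p12) → 14.0310
  f27: (p6, p7, p12) → 5.1719
  f28: (p6, p7, p9) → 15.4868
Σ area = 871.717

Euler: V−E+F = 16−42+28 = 2.

facets=28 area=871.717


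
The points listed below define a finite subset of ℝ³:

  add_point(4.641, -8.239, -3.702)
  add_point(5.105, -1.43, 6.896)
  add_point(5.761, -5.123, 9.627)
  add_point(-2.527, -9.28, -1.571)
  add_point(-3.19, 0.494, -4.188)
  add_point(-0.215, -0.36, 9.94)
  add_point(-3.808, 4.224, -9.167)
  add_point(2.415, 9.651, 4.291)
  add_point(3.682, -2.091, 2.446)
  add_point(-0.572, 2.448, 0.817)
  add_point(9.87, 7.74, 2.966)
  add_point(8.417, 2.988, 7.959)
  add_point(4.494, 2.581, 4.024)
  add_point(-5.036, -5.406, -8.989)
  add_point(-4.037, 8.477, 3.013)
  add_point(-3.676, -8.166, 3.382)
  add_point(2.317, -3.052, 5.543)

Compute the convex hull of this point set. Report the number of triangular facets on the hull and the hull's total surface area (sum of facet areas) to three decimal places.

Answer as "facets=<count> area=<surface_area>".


facets=18 area=944.898

11 of the 17 inputs are extreme points: [0, 2, 3, 5, 6, 7, 10, 11, 13, 14, 15].

Facet areas (half cross-product norm):
  f1: (p0, p6, p13) → 54.6658
  f2: (p0, p6, p10) → 132.1806
  f3: (p14, p6, p13) → 59.6103
  f4: (p15, p2, p5) → 40.1149
  f5: (p15, p14, p13) → 103.0249
  f6: (p15, p14, p5) → 63.6422
  f7: (p11, p2, p5) → 31.3419
  f8: (p11, p0, p10) → 58.5439
  f9: (p11, p0, p2) → 59.6419
  f10: (p3, p0, p2) → 51.1349
  f11: (p3, p15, p2) → 28.1476
  f12: (p3, p0, p13) → 32.9687
  f13: (p3, p15, p13) → 17.2862
  f14: (p7, p14, p5) → 37.8971
  f15: (p7, p11, p5) → 44.4997
  f16: (p7, p11, p10) → 27.1856
  f17: (p7, p6, p10) → 60.9761
  f18: (p7, p14, p6) → 42.0360
Σ area = 944.898

Euler: V−E+F = 11−27+18 = 2.
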